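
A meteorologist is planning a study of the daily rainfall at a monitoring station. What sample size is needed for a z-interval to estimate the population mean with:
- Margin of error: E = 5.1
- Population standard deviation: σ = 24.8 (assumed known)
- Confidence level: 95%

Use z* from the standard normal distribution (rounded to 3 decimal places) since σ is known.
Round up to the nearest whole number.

Using z* since population σ is known (z-interval formula).

For 95% confidence, z* = 1.96 (from standard normal table)

Sample size formula for z-interval: n = (z*σ/E)²

n = (1.96 × 24.8 / 5.1)²
  = (9.530980)²
  = 90.8396

Round up to the nearest whole number: n = 91

91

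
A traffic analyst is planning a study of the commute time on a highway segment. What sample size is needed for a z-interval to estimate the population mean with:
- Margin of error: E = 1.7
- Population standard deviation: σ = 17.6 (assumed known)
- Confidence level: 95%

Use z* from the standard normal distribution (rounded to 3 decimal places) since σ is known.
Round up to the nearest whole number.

Using z* since population σ is known (z-interval formula).

For 95% confidence, z* = 1.96 (from standard normal table)

Sample size formula for z-interval: n = (z*σ/E)²

n = (1.96 × 17.6 / 1.7)²
  = (20.291765)²
  = 411.7557

Round up to the nearest whole number: n = 412

412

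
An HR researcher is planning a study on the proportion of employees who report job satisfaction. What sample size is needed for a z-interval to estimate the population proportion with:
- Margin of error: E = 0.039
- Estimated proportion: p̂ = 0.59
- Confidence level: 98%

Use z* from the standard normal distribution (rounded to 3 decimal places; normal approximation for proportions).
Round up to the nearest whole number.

Using z* for proportion z-interval (normal approximation).

For 98% confidence, z* = 2.326 (from standard normal table)

Sample size formula for proportion z-interval: n = z*²p̂(1-p̂)/E²

n = 2.326² × 0.59 × 0.41 / 0.039²
  = 5.410276 × 0.2419 / 0.001521
  = 860.4509

Round up to the nearest whole number: n = 861

861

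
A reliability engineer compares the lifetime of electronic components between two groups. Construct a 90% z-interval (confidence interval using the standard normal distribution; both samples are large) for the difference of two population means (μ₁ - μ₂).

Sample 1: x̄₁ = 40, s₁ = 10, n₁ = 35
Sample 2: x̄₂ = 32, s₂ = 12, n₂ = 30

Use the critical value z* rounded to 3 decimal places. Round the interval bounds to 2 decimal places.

Both samples are large (n₁ = 35 ≥ 30, n₂ = 30 ≥ 30), so a z-interval for the difference of means applies.

Point estimate: x̄₁ - x̄₂ = 40 - 32 = 8

Standard error: SE = √(s₁²/n₁ + s₂²/n₂)
= √(10²/35 + 12²/30)
= √(2.857143 + 4.800000)
= 2.767154

For 90% confidence, z* = 1.645 (from standard normal table)
Margin of error: E = z* × SE = 1.645 × 2.767154 = 4.5520

Z-interval: (x̄₁ - x̄₂) ± E = 8 ± 4.5520 = (3.4480, 12.5520)

Rounded to 2 decimal places:

(3.45, 12.55)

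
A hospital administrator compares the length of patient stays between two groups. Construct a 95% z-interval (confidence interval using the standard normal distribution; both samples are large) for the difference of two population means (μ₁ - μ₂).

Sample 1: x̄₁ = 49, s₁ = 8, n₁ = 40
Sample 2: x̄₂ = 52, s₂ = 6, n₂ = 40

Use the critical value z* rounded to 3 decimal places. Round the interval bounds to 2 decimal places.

Both samples are large (n₁ = 40 ≥ 30, n₂ = 40 ≥ 30), so a z-interval for the difference of means applies.

Point estimate: x̄₁ - x̄₂ = 49 - 52 = -3

Standard error: SE = √(s₁²/n₁ + s₂²/n₂)
= √(8²/40 + 6²/40)
= √(1.600000 + 0.900000)
= 1.581139

For 95% confidence, z* = 1.96 (from standard normal table)
Margin of error: E = z* × SE = 1.96 × 1.581139 = 3.0990

Z-interval: (x̄₁ - x̄₂) ± E = -3 ± 3.0990 = (-6.0990, 0.0990)

Rounded to 2 decimal places:

(-6.10, 0.10)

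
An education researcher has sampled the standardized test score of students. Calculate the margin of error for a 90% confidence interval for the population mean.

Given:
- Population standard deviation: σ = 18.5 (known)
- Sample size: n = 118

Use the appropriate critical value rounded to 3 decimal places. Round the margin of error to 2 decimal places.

The population standard deviation σ is known, so use the z-interval margin of error formula.

For 90% confidence, z* = 1.645 (from standard normal table)

Margin of error formula for z-interval: E = z* × σ/√n

E = 1.645 × 18.5/√118
  = 1.645 × 1.703063
  = 2.8015

Rounded to 2 decimal places:

2.80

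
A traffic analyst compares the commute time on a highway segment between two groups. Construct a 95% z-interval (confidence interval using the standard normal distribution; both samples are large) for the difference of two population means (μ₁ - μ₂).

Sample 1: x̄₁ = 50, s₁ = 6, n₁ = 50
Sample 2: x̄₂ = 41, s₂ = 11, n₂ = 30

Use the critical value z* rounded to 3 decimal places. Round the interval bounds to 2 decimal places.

Both samples are large (n₁ = 50 ≥ 30, n₂ = 30 ≥ 30), so a z-interval for the difference of means applies.

Point estimate: x̄₁ - x̄₂ = 50 - 41 = 9

Standard error: SE = √(s₁²/n₁ + s₂²/n₂)
= √(6²/50 + 11²/30)
= √(0.720000 + 4.033333)
= 2.180214

For 95% confidence, z* = 1.96 (from standard normal table)
Margin of error: E = z* × SE = 1.96 × 2.180214 = 4.2732

Z-interval: (x̄₁ - x̄₂) ± E = 9 ± 4.2732 = (4.7268, 13.2732)

Rounded to 2 decimal places:

(4.73, 13.27)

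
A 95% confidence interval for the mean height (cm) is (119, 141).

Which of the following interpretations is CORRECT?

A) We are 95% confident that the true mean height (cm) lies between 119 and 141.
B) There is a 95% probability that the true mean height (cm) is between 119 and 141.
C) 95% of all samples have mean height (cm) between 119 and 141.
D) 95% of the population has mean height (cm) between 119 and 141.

A confidence interval represents our confidence in the procedure, not a probability statement about the parameter.

Key concept: If we repeated this sampling process many times and computed a 95% CI each time, about 95% of those intervals would contain the true population parameter.

For this specific interval (119, 141):
- Midpoint (point estimate): 130
- Margin of error: 11

The correct interpretation is the one stating confidence that the true parameter lies in the interval — option A.

A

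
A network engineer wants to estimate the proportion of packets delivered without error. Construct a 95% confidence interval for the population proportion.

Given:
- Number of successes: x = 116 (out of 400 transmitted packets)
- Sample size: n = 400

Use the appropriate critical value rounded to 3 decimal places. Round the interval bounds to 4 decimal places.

Sample proportion: p̂ = 116/400 = 0.290000

Check conditions for normal approximation:
  np̂ = 116 ≥ 10 ✓
  n(1-p̂) = 284 ≥ 10 ✓

The sample is large enough, so use a z-interval (normal approximation) for the proportion.

For 95% confidence, z* = 1.96 (from standard normal table)

Standard error: SE = √(p̂(1-p̂)/n) = √(0.290000×0.710000/400) = 0.02268810

Margin of error: E = z* × SE = 1.96 × 0.02268810 = 0.044469

Z-interval: p̂ ± E = 0.290000 ± 0.044469 = (0.245531, 0.334469)

Rounded to 4 decimal places:

(0.2455, 0.3345)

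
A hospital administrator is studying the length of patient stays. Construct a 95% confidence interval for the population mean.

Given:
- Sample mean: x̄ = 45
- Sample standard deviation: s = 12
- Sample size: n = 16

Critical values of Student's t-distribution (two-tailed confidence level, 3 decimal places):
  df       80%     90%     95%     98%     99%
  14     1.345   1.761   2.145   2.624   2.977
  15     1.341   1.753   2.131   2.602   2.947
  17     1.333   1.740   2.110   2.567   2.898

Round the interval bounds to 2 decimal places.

The population standard deviation σ is unknown (only the sample standard deviation s is given), so use a t-interval with df = n - 1 = 16 - 1 = 15.

For 95% confidence with df = 15, t* = 2.131 (from t-table)

Standard error: SE = s/√n = 12/√16 = 3.000000

Margin of error: E = t* × SE = 2.131 × 3.000000 = 6.3930

T-interval: x̄ ± E = 45 ± 6.3930 = (38.6070, 51.3930)

Rounded to 2 decimal places:

(38.61, 51.39)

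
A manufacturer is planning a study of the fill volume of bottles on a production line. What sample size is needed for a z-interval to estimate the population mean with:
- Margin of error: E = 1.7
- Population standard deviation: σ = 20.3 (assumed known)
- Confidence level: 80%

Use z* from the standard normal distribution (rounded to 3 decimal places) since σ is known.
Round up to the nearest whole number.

Using z* since population σ is known (z-interval formula).

For 80% confidence, z* = 1.282 (from standard normal table)

Sample size formula for z-interval: n = (z*σ/E)²

n = (1.282 × 20.3 / 1.7)²
  = (15.308588)²
  = 234.3529

Round up to the nearest whole number: n = 235

235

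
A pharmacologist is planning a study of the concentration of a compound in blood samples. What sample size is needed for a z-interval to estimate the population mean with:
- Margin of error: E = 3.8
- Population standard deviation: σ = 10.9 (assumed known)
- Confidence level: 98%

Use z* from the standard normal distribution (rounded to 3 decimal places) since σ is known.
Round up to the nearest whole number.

Using z* since population σ is known (z-interval formula).

For 98% confidence, z* = 2.326 (from standard normal table)

Sample size formula for z-interval: n = (z*σ/E)²

n = (2.326 × 10.9 / 3.8)²
  = (6.671947)²
  = 44.5149

Round up to the nearest whole number: n = 45

45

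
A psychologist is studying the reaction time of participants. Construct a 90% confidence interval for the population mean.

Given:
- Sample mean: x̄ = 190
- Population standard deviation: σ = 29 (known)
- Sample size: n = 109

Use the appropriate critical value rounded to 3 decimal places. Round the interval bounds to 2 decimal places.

The population standard deviation σ is known, so use a z-interval (standard normal critical value).

For 90% confidence, z* = 1.645 (from standard normal table)

Standard error: SE = σ/√n = 29/√109 = 2.777696

Margin of error: E = z* × SE = 1.645 × 2.777696 = 4.5693

Z-interval: x̄ ± E = 190 ± 4.5693 = (185.4307, 194.5693)

Rounded to 2 decimal places:

(185.43, 194.57)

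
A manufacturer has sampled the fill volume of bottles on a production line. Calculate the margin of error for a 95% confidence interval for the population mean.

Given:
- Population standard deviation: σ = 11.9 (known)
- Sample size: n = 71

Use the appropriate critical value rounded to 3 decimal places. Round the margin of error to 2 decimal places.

The population standard deviation σ is known, so use the z-interval margin of error formula.

For 95% confidence, z* = 1.96 (from standard normal table)

Margin of error formula for z-interval: E = z* × σ/√n

E = 1.96 × 11.9/√71
  = 1.96 × 1.412270
  = 2.7680

Rounded to 2 decimal places:

2.77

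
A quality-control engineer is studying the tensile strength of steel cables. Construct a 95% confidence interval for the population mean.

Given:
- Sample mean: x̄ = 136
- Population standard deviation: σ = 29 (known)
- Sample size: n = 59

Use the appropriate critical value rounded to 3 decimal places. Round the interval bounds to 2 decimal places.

The population standard deviation σ is known, so use a z-interval (standard normal critical value).

For 95% confidence, z* = 1.96 (from standard normal table)

Standard error: SE = σ/√n = 29/√59 = 3.775478

Margin of error: E = z* × SE = 1.96 × 3.775478 = 7.3999

Z-interval: x̄ ± E = 136 ± 7.3999 = (128.6001, 143.3999)

Rounded to 2 decimal places:

(128.60, 143.40)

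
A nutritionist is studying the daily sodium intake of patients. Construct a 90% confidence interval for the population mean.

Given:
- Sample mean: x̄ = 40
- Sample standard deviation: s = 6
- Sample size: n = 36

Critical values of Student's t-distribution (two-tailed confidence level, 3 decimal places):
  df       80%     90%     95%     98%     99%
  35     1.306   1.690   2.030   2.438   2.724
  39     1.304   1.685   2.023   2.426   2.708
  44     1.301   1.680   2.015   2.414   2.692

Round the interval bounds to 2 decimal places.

The population standard deviation σ is unknown (only the sample standard deviation s is given), so use a t-interval with df = n - 1 = 36 - 1 = 35.

For 90% confidence with df = 35, t* = 1.690 (from t-table)

Standard error: SE = s/√n = 6/√36 = 1.000000

Margin of error: E = t* × SE = 1.690 × 1.000000 = 1.6900

T-interval: x̄ ± E = 40 ± 1.6900 = (38.3100, 41.6900)

Rounded to 2 decimal places:

(38.31, 41.69)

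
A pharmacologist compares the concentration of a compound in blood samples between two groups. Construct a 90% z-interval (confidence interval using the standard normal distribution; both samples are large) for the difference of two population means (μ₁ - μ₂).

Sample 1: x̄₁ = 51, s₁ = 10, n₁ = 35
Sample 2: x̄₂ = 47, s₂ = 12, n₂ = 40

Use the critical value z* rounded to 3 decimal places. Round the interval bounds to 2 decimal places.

Both samples are large (n₁ = 35 ≥ 30, n₂ = 40 ≥ 30), so a z-interval for the difference of means applies.

Point estimate: x̄₁ - x̄₂ = 51 - 47 = 4

Standard error: SE = √(s₁²/n₁ + s₂²/n₂)
= √(10²/35 + 12²/40)
= √(2.857143 + 3.600000)
= 2.541091

For 90% confidence, z* = 1.645 (from standard normal table)
Margin of error: E = z* × SE = 1.645 × 2.541091 = 4.1801

Z-interval: (x̄₁ - x̄₂) ± E = 4 ± 4.1801 = (-0.1801, 8.1801)

Rounded to 2 decimal places:

(-0.18, 8.18)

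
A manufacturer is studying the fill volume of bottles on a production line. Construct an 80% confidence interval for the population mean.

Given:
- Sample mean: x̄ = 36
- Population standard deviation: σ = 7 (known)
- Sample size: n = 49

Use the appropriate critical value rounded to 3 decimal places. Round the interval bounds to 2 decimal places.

The population standard deviation σ is known, so use a z-interval (standard normal critical value).

For 80% confidence, z* = 1.282 (from standard normal table)

Standard error: SE = σ/√n = 7/√49 = 1.000000

Margin of error: E = z* × SE = 1.282 × 1.000000 = 1.2820

Z-interval: x̄ ± E = 36 ± 1.2820 = (34.7180, 37.2820)

Rounded to 2 decimal places:

(34.72, 37.28)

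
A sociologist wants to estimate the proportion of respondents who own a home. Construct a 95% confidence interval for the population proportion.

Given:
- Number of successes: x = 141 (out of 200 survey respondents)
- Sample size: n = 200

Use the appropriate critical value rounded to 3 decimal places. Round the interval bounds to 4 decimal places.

Sample proportion: p̂ = 141/200 = 0.705000

Check conditions for normal approximation:
  np̂ = 141 ≥ 10 ✓
  n(1-p̂) = 59 ≥ 10 ✓

The sample is large enough, so use a z-interval (normal approximation) for the proportion.

For 95% confidence, z* = 1.96 (from standard normal table)

Standard error: SE = √(p̂(1-p̂)/n) = √(0.705000×0.295000/200) = 0.03224709

Margin of error: E = z* × SE = 1.96 × 0.03224709 = 0.063204

Z-interval: p̂ ± E = 0.705000 ± 0.063204 = (0.641796, 0.768204)

Rounded to 4 decimal places:

(0.6418, 0.7682)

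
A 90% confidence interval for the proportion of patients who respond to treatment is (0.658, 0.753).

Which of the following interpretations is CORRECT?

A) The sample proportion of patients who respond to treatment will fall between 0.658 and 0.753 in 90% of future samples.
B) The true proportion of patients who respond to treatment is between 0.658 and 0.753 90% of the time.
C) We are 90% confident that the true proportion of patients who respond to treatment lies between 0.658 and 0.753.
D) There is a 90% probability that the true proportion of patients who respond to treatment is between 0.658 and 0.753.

A confidence interval represents our confidence in the procedure, not a probability statement about the parameter.

Key concept: If we repeated this sampling process many times and computed a 90% CI each time, about 90% of those intervals would contain the true population parameter.

For this specific interval (0.658, 0.753):
- Midpoint (point estimate): 0.7055
- Margin of error: 0.0475

The correct interpretation is the one stating confidence that the true parameter lies in the interval — option C.

C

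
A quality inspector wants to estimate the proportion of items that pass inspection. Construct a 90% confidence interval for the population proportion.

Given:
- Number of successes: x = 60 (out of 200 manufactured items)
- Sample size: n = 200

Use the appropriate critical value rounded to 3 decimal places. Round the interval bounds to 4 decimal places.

Sample proportion: p̂ = 60/200 = 0.300000

Check conditions for normal approximation:
  np̂ = 60 ≥ 10 ✓
  n(1-p̂) = 140 ≥ 10 ✓

The sample is large enough, so use a z-interval (normal approximation) for the proportion.

For 90% confidence, z* = 1.645 (from standard normal table)

Standard error: SE = √(p̂(1-p̂)/n) = √(0.300000×0.700000/200) = 0.03240370

Margin of error: E = z* × SE = 1.645 × 0.03240370 = 0.053304

Z-interval: p̂ ± E = 0.300000 ± 0.053304 = (0.246696, 0.353304)

Rounded to 4 decimal places:

(0.2467, 0.3533)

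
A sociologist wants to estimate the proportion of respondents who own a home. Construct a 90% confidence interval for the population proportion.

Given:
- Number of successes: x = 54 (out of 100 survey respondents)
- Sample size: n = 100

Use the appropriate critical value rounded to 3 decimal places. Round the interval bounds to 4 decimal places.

Sample proportion: p̂ = 54/100 = 0.540000

Check conditions for normal approximation:
  np̂ = 54 ≥ 10 ✓
  n(1-p̂) = 46 ≥ 10 ✓

The sample is large enough, so use a z-interval (normal approximation) for the proportion.

For 90% confidence, z* = 1.645 (from standard normal table)

Standard error: SE = √(p̂(1-p̂)/n) = √(0.540000×0.460000/100) = 0.04983974

Margin of error: E = z* × SE = 1.645 × 0.04983974 = 0.081986

Z-interval: p̂ ± E = 0.540000 ± 0.081986 = (0.458014, 0.621986)

Rounded to 4 decimal places:

(0.4580, 0.6220)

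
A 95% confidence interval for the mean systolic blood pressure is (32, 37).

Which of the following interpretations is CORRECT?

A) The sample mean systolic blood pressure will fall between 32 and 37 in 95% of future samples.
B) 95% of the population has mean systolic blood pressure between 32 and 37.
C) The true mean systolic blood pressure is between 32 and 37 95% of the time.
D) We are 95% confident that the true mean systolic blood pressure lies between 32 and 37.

A confidence interval represents our confidence in the procedure, not a probability statement about the parameter.

Key concept: If we repeated this sampling process many times and computed a 95% CI each time, about 95% of those intervals would contain the true population parameter.

For this specific interval (32, 37):
- Midpoint (point estimate): 34.5
- Margin of error: 2.5

The correct interpretation is the one stating confidence that the true parameter lies in the interval — option D.

D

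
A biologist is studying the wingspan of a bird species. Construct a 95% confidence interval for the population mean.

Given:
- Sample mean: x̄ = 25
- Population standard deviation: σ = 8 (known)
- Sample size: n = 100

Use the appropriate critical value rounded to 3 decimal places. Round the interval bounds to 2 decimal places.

The population standard deviation σ is known, so use a z-interval (standard normal critical value).

For 95% confidence, z* = 1.96 (from standard normal table)

Standard error: SE = σ/√n = 8/√100 = 0.800000

Margin of error: E = z* × SE = 1.96 × 0.800000 = 1.5680

Z-interval: x̄ ± E = 25 ± 1.5680 = (23.4320, 26.5680)

Rounded to 2 decimal places:

(23.43, 26.57)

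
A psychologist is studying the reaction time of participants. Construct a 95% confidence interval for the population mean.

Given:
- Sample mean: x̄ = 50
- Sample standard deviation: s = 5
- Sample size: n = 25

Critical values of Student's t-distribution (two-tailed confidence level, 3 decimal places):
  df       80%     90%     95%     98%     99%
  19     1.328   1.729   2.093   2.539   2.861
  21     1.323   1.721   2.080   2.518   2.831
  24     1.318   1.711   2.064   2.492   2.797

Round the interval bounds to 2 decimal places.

The population standard deviation σ is unknown (only the sample standard deviation s is given), so use a t-interval with df = n - 1 = 25 - 1 = 24.

For 95% confidence with df = 24, t* = 2.064 (from t-table)

Standard error: SE = s/√n = 5/√25 = 1.000000

Margin of error: E = t* × SE = 2.064 × 1.000000 = 2.0640

T-interval: x̄ ± E = 50 ± 2.0640 = (47.9360, 52.0640)

Rounded to 2 decimal places:

(47.94, 52.06)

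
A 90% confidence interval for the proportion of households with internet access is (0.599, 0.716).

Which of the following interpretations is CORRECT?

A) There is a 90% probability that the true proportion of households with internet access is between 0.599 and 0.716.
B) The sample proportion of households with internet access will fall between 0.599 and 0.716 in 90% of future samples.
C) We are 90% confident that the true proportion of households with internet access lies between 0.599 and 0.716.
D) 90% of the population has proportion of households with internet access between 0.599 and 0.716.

A confidence interval represents our confidence in the procedure, not a probability statement about the parameter.

Key concept: If we repeated this sampling process many times and computed a 90% CI each time, about 90% of those intervals would contain the true population parameter.

For this specific interval (0.599, 0.716):
- Midpoint (point estimate): 0.6575
- Margin of error: 0.0585

The correct interpretation is the one stating confidence that the true parameter lies in the interval — option C.

C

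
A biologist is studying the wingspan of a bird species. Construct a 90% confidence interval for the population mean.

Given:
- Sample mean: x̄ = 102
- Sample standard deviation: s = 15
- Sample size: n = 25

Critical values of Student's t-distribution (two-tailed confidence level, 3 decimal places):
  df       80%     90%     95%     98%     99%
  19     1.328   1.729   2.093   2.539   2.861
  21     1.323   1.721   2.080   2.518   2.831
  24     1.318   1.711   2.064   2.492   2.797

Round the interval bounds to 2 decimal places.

The population standard deviation σ is unknown (only the sample standard deviation s is given), so use a t-interval with df = n - 1 = 25 - 1 = 24.

For 90% confidence with df = 24, t* = 1.711 (from t-table)

Standard error: SE = s/√n = 15/√25 = 3.000000

Margin of error: E = t* × SE = 1.711 × 3.000000 = 5.1330

T-interval: x̄ ± E = 102 ± 5.1330 = (96.8670, 107.1330)

Rounded to 2 decimal places:

(96.87, 107.13)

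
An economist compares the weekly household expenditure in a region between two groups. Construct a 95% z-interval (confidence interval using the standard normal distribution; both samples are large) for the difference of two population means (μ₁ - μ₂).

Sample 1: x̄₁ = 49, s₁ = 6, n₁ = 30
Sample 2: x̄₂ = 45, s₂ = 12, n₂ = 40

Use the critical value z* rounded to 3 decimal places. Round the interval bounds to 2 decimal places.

Both samples are large (n₁ = 30 ≥ 30, n₂ = 40 ≥ 30), so a z-interval for the difference of means applies.

Point estimate: x̄₁ - x̄₂ = 49 - 45 = 4

Standard error: SE = √(s₁²/n₁ + s₂²/n₂)
= √(6²/30 + 12²/40)
= √(1.200000 + 3.600000)
= 2.190890

For 95% confidence, z* = 1.96 (from standard normal table)
Margin of error: E = z* × SE = 1.96 × 2.190890 = 4.2941

Z-interval: (x̄₁ - x̄₂) ± E = 4 ± 4.2941 = (-0.2941, 8.2941)

Rounded to 2 decimal places:

(-0.29, 8.29)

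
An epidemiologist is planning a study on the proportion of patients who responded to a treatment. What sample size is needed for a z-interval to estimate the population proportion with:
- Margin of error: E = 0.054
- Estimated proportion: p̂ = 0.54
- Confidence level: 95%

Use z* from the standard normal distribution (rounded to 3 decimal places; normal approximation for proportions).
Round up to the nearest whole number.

Using z* for proportion z-interval (normal approximation).

For 95% confidence, z* = 1.96 (from standard normal table)

Sample size formula for proportion z-interval: n = z*²p̂(1-p̂)/E²

n = 1.96² × 0.54 × 0.46 / 0.054²
  = 3.8416 × 0.2484 / 0.002916
  = 327.2474

Round up to the nearest whole number: n = 328

328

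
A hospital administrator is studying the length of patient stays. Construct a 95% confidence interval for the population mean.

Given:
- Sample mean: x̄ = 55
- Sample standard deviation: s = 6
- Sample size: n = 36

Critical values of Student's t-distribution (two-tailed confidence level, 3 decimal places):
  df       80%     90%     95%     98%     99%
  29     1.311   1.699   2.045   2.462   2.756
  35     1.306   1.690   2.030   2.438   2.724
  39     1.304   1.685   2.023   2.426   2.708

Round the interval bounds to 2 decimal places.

The population standard deviation σ is unknown (only the sample standard deviation s is given), so use a t-interval with df = n - 1 = 36 - 1 = 35.

For 95% confidence with df = 35, t* = 2.030 (from t-table)

Standard error: SE = s/√n = 6/√36 = 1.000000

Margin of error: E = t* × SE = 2.030 × 1.000000 = 2.0300

T-interval: x̄ ± E = 55 ± 2.0300 = (52.9700, 57.0300)

Rounded to 2 decimal places:

(52.97, 57.03)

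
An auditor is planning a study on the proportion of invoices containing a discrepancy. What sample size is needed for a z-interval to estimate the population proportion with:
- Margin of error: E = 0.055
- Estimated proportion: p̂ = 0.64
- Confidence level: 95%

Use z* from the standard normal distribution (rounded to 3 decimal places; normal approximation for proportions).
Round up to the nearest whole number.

Using z* for proportion z-interval (normal approximation).

For 95% confidence, z* = 1.96 (from standard normal table)

Sample size formula for proportion z-interval: n = z*²p̂(1-p̂)/E²

n = 1.96² × 0.64 × 0.36 / 0.055²
  = 3.8416 × 0.2304 / 0.003025
  = 292.5966

Round up to the nearest whole number: n = 293

293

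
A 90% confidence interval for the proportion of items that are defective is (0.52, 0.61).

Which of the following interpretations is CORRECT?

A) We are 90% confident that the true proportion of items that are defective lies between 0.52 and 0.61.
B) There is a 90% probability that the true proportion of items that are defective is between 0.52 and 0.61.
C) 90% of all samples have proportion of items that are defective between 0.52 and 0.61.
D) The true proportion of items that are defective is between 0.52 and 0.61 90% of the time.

A confidence interval represents our confidence in the procedure, not a probability statement about the parameter.

Key concept: If we repeated this sampling process many times and computed a 90% CI each time, about 90% of those intervals would contain the true population parameter.

For this specific interval (0.52, 0.61):
- Midpoint (point estimate): 0.565
- Margin of error: 0.045

The correct interpretation is the one stating confidence that the true parameter lies in the interval — option A.

A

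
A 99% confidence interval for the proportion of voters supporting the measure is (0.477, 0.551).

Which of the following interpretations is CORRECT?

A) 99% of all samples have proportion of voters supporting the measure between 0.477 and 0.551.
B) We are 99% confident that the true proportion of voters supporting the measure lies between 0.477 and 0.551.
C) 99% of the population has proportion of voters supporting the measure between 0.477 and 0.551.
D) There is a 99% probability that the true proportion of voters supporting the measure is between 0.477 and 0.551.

A confidence interval represents our confidence in the procedure, not a probability statement about the parameter.

Key concept: If we repeated this sampling process many times and computed a 99% CI each time, about 99% of those intervals would contain the true population parameter.

For this specific interval (0.477, 0.551):
- Midpoint (point estimate): 0.514
- Margin of error: 0.037

The correct interpretation is the one stating confidence that the true parameter lies in the interval — option B.

B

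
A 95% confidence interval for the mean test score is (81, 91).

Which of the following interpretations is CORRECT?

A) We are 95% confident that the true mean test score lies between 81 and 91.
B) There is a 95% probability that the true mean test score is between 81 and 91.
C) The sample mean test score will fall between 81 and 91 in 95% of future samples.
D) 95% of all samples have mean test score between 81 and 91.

A confidence interval represents our confidence in the procedure, not a probability statement about the parameter.

Key concept: If we repeated this sampling process many times and computed a 95% CI each time, about 95% of those intervals would contain the true population parameter.

For this specific interval (81, 91):
- Midpoint (point estimate): 86
- Margin of error: 5

The correct interpretation is the one stating confidence that the true parameter lies in the interval — option A.

A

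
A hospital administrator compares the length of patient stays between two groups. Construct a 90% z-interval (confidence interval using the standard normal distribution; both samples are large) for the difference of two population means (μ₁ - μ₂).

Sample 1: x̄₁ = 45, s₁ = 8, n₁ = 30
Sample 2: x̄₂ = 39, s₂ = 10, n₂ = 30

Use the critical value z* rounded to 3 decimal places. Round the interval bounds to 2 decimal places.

Both samples are large (n₁ = 30 ≥ 30, n₂ = 30 ≥ 30), so a z-interval for the difference of means applies.

Point estimate: x̄₁ - x̄₂ = 45 - 39 = 6

Standard error: SE = √(s₁²/n₁ + s₂²/n₂)
= √(8²/30 + 10²/30)
= √(2.133333 + 3.333333)
= 2.338090

For 90% confidence, z* = 1.645 (from standard normal table)
Margin of error: E = z* × SE = 1.645 × 2.338090 = 3.8462

Z-interval: (x̄₁ - x̄₂) ± E = 6 ± 3.8462 = (2.1538, 9.8462)

Rounded to 2 decimal places:

(2.15, 9.85)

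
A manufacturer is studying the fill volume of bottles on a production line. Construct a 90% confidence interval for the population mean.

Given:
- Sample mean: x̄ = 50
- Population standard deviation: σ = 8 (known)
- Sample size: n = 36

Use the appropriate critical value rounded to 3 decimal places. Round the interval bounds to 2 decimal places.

The population standard deviation σ is known, so use a z-interval (standard normal critical value).

For 90% confidence, z* = 1.645 (from standard normal table)

Standard error: SE = σ/√n = 8/√36 = 1.333333

Margin of error: E = z* × SE = 1.645 × 1.333333 = 2.1933

Z-interval: x̄ ± E = 50 ± 2.1933 = (47.8067, 52.1933)

Rounded to 2 decimal places:

(47.81, 52.19)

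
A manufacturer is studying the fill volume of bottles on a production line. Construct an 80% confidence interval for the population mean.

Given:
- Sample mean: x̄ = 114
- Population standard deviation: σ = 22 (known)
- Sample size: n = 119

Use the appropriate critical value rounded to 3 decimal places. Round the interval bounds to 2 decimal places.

The population standard deviation σ is known, so use a z-interval (standard normal critical value).

For 80% confidence, z* = 1.282 (from standard normal table)

Standard error: SE = σ/√n = 22/√119 = 2.016737

Margin of error: E = z* × SE = 1.282 × 2.016737 = 2.5855

Z-interval: x̄ ± E = 114 ± 2.5855 = (111.4145, 116.5855)

Rounded to 2 decimal places:

(111.41, 116.59)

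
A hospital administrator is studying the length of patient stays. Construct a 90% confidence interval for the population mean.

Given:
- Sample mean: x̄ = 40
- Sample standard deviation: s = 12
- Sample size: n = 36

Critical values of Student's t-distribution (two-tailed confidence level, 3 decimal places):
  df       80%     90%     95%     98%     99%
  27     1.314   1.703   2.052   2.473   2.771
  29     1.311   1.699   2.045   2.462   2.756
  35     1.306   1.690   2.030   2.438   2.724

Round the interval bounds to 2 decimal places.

The population standard deviation σ is unknown (only the sample standard deviation s is given), so use a t-interval with df = n - 1 = 36 - 1 = 35.

For 90% confidence with df = 35, t* = 1.690 (from t-table)

Standard error: SE = s/√n = 12/√36 = 2.000000

Margin of error: E = t* × SE = 1.690 × 2.000000 = 3.3800

T-interval: x̄ ± E = 40 ± 3.3800 = (36.6200, 43.3800)

Rounded to 2 decimal places:

(36.62, 43.38)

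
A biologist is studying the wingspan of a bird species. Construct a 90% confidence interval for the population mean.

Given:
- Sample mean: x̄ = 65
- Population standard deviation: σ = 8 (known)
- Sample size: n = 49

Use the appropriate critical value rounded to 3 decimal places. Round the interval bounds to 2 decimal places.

The population standard deviation σ is known, so use a z-interval (standard normal critical value).

For 90% confidence, z* = 1.645 (from standard normal table)

Standard error: SE = σ/√n = 8/√49 = 1.142857

Margin of error: E = z* × SE = 1.645 × 1.142857 = 1.8800

Z-interval: x̄ ± E = 65 ± 1.8800 = (63.1200, 66.8800)

Rounded to 2 decimal places:

(63.12, 66.88)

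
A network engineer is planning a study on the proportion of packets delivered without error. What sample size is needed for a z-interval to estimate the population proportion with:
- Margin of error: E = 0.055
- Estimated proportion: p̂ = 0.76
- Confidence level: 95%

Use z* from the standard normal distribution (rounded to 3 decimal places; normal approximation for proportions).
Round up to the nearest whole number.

Using z* for proportion z-interval (normal approximation).

For 95% confidence, z* = 1.96 (from standard normal table)

Sample size formula for proportion z-interval: n = z*²p̂(1-p̂)/E²

n = 1.96² × 0.76 × 0.24 / 0.055²
  = 3.8416 × 0.1824 / 0.003025
  = 231.6390

Round up to the nearest whole number: n = 232

232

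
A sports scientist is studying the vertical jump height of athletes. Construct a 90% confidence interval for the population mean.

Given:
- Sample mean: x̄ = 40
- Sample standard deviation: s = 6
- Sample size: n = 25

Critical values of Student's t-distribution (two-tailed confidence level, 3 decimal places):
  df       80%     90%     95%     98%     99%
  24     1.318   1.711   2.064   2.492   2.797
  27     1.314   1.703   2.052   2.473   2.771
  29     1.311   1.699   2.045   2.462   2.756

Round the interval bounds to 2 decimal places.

The population standard deviation σ is unknown (only the sample standard deviation s is given), so use a t-interval with df = n - 1 = 25 - 1 = 24.

For 90% confidence with df = 24, t* = 1.711 (from t-table)

Standard error: SE = s/√n = 6/√25 = 1.200000

Margin of error: E = t* × SE = 1.711 × 1.200000 = 2.0532

T-interval: x̄ ± E = 40 ± 2.0532 = (37.9468, 42.0532)

Rounded to 2 decimal places:

(37.95, 42.05)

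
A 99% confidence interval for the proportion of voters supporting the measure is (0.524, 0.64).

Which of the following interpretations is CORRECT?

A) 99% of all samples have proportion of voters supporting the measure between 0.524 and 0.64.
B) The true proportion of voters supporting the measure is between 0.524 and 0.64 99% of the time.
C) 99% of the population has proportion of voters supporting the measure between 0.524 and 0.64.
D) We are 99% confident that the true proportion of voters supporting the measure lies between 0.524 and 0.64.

A confidence interval represents our confidence in the procedure, not a probability statement about the parameter.

Key concept: If we repeated this sampling process many times and computed a 99% CI each time, about 99% of those intervals would contain the true population parameter.

For this specific interval (0.524, 0.64):
- Midpoint (point estimate): 0.582
- Margin of error: 0.058

The correct interpretation is the one stating confidence that the true parameter lies in the interval — option D.

D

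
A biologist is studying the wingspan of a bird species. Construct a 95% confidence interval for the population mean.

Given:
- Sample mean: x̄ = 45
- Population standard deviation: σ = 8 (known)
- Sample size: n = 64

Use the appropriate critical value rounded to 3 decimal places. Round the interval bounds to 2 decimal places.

The population standard deviation σ is known, so use a z-interval (standard normal critical value).

For 95% confidence, z* = 1.96 (from standard normal table)

Standard error: SE = σ/√n = 8/√64 = 1.000000

Margin of error: E = z* × SE = 1.96 × 1.000000 = 1.9600

Z-interval: x̄ ± E = 45 ± 1.9600 = (43.0400, 46.9600)

Rounded to 2 decimal places:

(43.04, 46.96)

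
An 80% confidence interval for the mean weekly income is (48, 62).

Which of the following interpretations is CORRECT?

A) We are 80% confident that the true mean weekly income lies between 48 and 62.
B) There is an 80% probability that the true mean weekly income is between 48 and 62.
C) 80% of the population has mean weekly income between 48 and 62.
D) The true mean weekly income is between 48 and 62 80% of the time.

A confidence interval represents our confidence in the procedure, not a probability statement about the parameter.

Key concept: If we repeated this sampling process many times and computed an 80% CI each time, about 80% of those intervals would contain the true population parameter.

For this specific interval (48, 62):
- Midpoint (point estimate): 55
- Margin of error: 7

The correct interpretation is the one stating confidence that the true parameter lies in the interval — option A.

A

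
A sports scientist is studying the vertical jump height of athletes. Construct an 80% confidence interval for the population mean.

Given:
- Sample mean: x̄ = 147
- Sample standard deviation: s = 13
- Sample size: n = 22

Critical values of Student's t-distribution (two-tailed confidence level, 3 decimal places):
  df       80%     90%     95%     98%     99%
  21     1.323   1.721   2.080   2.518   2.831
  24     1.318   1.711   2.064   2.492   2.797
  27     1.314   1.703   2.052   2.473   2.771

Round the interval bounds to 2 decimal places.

The population standard deviation σ is unknown (only the sample standard deviation s is given), so use a t-interval with df = n - 1 = 22 - 1 = 21.

For 80% confidence with df = 21, t* = 1.323 (from t-table)

Standard error: SE = s/√n = 13/√22 = 2.771609

Margin of error: E = t* × SE = 1.323 × 2.771609 = 3.6668

T-interval: x̄ ± E = 147 ± 3.6668 = (143.3332, 150.6668)

Rounded to 2 decimal places:

(143.33, 150.67)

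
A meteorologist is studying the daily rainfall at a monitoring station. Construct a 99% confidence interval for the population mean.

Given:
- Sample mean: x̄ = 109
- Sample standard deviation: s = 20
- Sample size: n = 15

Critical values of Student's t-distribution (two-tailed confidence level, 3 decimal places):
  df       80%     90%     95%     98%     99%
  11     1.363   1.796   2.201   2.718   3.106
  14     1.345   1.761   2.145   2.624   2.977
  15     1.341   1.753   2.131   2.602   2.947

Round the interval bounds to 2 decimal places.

The population standard deviation σ is unknown (only the sample standard deviation s is given), so use a t-interval with df = n - 1 = 15 - 1 = 14.

For 99% confidence with df = 14, t* = 2.977 (from t-table)

Standard error: SE = s/√n = 20/√15 = 5.163978

Margin of error: E = t* × SE = 2.977 × 5.163978 = 15.3732

T-interval: x̄ ± E = 109 ± 15.3732 = (93.6268, 124.3732)

Rounded to 2 decimal places:

(93.63, 124.37)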